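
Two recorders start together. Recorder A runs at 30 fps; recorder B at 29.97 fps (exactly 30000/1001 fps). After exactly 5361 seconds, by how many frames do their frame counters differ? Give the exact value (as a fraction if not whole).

160830/1001 frames

A emits 30 × 5361 = 160830 frames; B emits 30000/1001 × 5361 = 160830000/1001.
Difference = 160830/1001 frames (≈ 160.6693); B is behind A.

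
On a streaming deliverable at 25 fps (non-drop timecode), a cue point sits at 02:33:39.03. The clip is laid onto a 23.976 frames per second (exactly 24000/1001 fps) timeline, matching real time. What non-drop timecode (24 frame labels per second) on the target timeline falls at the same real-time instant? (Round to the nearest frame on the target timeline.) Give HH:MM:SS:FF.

02:33:29:22

Source frame index: (2×3600 + 33×60 + 39) × 25 + 3 = 230478.
Real time: 230478 / (25) = 230478/25 s.
Target frame: (230478/25) × (24000/1001) = 221258880/1001 ≈ 221037.842 → 221038.
At 24 labels/s: frame 221038 → 02:33:29:22.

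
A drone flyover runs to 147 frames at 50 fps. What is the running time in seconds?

Running time = 147 / (50) = 2.94 s.

2.94 seconds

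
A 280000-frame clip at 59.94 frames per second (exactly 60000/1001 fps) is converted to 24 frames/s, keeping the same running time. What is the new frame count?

Target frames = source frames × (target rate / source rate) = 280000 × (24)/(60000/1001) = 280000 × 1001/2500 = 112112.

112112 frames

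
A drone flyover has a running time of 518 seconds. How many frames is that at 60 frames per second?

31080 frames

Frames = 518 × 60 = 31080.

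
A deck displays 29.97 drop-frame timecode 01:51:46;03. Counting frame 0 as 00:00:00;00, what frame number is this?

200983

Complete 10-minute blocks: 11, each 17982 frames → 197802.
Remaining 1 whole minute in the current block: 1800 + 0 × 1798 = 1800 frames.
Within the current minute: 46 × 30 + 3 − 2 = 1381 (labels ;00/;01 skipped at this minute). Total = 197802 + 1800 + 1381 = 200983.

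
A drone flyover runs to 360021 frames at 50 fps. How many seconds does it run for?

7200.42 seconds

Running time = 360021 / (50) = 7200.42 s.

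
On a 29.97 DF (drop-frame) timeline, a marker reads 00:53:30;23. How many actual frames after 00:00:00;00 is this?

Complete 10-minute blocks: 5, each 17982 frames → 89910.
Remaining 3 whole minutes in the current block: 1800 + 2 × 1798 = 5396 frames.
Within the current minute: 30 × 30 + 23 − 2 = 921 (labels ;00/;01 skipped at this minute). Total = 89910 + 5396 + 921 = 96227.

96227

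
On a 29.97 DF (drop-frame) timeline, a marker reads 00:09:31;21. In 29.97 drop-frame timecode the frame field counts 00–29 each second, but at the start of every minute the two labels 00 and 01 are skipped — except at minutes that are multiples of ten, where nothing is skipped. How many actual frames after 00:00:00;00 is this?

17133

Complete 10-minute blocks: 0, each 17982 frames → 0.
Remaining 9 whole minutes in the current block: 1800 + 8 × 1798 = 16184 frames.
Within the current minute: 31 × 30 + 21 − 2 = 949 (labels ;00/;01 skipped at this minute). Total = 0 + 16184 + 949 = 17133.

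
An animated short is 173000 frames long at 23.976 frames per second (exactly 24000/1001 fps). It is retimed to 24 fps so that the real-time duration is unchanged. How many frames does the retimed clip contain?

Target frames = source frames × (target rate / source rate) = 173000 × (24)/(24000/1001) = 173000 × 1001/1000 = 173173.

173173 frames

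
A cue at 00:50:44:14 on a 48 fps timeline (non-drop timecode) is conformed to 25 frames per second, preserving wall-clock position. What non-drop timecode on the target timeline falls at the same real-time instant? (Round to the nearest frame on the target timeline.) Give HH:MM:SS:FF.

Source frame index: (0×3600 + 50×60 + 44) × 48 + 14 = 146126.
Real time: 146126 / (48) = 73063/24 s.
Target frame: (73063/24) × (25) = 1826575/24 ≈ 76107.292 → 76107.
At 25 labels/s: frame 76107 → 00:50:44:07.

00:50:44:07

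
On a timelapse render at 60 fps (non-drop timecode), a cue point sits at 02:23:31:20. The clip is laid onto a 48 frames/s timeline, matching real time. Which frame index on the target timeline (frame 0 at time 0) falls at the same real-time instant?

frame 413344

Source frame index: (2×3600 + 23×60 + 31) × 60 + 20 = 516680.
Real time: 516680 / (60) = 25834/3 s.
Target frame: (25834/3) × (48) = 413344.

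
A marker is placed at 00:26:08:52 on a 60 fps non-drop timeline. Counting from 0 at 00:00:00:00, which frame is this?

frame 94132

Total seconds to the label: (0 × 3600 + 26 × 60 + 8) = 1568.
Frame index = 1568 × 60 + 52 = 94132.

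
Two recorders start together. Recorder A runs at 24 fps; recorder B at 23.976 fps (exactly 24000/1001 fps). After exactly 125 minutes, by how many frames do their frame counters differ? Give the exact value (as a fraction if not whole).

180000/1001 frames

125 min = 7500 s.
A emits 24 × 7500 = 180000 frames; B emits 24000/1001 × 7500 = 180000000/1001.
Difference = 180000/1001 frames (≈ 179.8202); B is behind A.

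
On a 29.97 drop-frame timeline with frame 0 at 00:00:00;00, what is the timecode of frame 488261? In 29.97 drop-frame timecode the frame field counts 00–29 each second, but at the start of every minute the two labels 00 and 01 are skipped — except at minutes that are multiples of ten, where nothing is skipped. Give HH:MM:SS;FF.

04:31:31;19

Ten DF minutes hold 17982 frames, so frame 488261 lies in block 27 (frames 485514–503495) with 2747 frames into that block.
The block's first minute is 1800 frames and the rest 1798 each; 2747 frames reaches minute 1, so 27 × 18 + 1 × 2 = 488 labels have been skipped so far.
Adding those back, label number 488261 + 488 = 488749 at 30 labels/s is 16291 s + 19 f = 4 h 31 min 31 s frame 19, i.e. 04:31:31;19.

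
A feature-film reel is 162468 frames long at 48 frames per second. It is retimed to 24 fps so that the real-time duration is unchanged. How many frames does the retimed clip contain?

Target frames = source frames × (target rate / source rate) = 162468 × (24)/(48) = 162468 × 1/2 = 81234.

81234 frames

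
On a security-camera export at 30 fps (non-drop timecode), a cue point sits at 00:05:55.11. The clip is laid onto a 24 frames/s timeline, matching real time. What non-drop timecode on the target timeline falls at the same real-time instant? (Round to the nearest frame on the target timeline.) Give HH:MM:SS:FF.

Source frame index: (0×3600 + 5×60 + 55) × 30 + 11 = 10661.
Real time: 10661 / (30) = 10661/30 s.
Target frame: (10661/30) × (24) = 42644/5 ≈ 8528.800 → 8529.
At 24 labels/s: frame 8529 → 00:05:55:09.

00:05:55:09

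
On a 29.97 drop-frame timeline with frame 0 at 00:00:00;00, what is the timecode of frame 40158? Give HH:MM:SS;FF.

Ten DF minutes hold 17982 frames, so frame 40158 lies in block 2 (frames 35964–53945) with 4194 frames into that block.
The block's first minute is 1800 frames and the rest 1798 each; 4194 frames reaches minute 2, so 2 × 18 + 2 × 2 = 40 labels have been skipped so far.
Adding those back, label number 40158 + 40 = 40198 at 30 labels/s is 1339 s + 28 f = 0 h 22 min 19 s frame 28, i.e. 00:22:19;28.

00:22:19;28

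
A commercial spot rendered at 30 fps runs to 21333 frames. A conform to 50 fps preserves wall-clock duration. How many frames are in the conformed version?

35555 frames

Frames at target rate = 21333 × (50) / (30) = 35555.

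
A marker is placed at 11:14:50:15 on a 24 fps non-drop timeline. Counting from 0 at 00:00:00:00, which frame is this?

Total seconds to the label: (11 × 3600 + 14 × 60 + 50) = 40490.
Frame index = 40490 × 24 + 15 = 971775.

frame 971775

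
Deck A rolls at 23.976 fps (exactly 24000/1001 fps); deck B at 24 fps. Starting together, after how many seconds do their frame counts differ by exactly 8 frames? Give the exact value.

The gap grows by |24 − 24000/1001| = 24/1001 frames per second.
Time for a 8-frame gap: 8 ÷ (24/1001) = 1001/3 s.

1001/3 seconds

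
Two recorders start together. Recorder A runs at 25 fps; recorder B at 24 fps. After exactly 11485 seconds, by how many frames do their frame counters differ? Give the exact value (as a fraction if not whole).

11485 frames

A emits 25 × 11485 = 287125 frames; B emits 24 × 11485 = 275640.
Difference = 11485 frames; B is behind A.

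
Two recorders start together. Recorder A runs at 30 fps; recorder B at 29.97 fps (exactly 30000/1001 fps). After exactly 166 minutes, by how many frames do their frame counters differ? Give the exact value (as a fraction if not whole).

298800/1001 frames

166 min = 9960 s.
A emits 30 × 9960 = 298800 frames; B emits 30000/1001 × 9960 = 298800000/1001.
Difference = 298800/1001 frames (≈ 298.5015); B is behind A.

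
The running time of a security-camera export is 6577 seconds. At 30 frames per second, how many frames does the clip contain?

Frames = 6577 × 30 = 197310.

197310 frames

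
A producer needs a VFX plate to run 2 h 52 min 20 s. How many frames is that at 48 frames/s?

2 h 52 min 20 s = 10340 s.
Frames = 10340 × 48 = 496320.

496320 frames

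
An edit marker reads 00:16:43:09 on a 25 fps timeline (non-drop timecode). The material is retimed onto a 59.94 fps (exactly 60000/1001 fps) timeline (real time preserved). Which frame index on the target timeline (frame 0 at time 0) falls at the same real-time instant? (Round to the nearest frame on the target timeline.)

frame 60141

Source frame index: (0×3600 + 16×60 + 43) × 25 + 9 = 25084.
Real time: 25084 / (25) = 25084/25 s.
Target frame: (25084/25) × (60000/1001) = 60201600/1001 ≈ 60141.459 → 60141.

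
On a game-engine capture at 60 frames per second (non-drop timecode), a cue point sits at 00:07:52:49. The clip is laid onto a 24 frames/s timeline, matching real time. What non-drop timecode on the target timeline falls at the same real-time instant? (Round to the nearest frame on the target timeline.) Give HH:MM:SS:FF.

00:07:52:20

Source frame index: (0×3600 + 7×60 + 52) × 60 + 49 = 28369.
Real time: 28369 / (60) = 28369/60 s.
Target frame: (28369/60) × (24) = 56738/5 ≈ 11347.600 → 11348.
At 24 labels/s: frame 11348 → 00:07:52:20.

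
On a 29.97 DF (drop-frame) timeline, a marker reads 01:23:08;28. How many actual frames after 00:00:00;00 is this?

Complete 10-minute blocks: 8, each 17982 frames → 143856.
Remaining 3 whole minutes in the current block: 1800 + 2 × 1798 = 5396 frames.
Within the current minute: 8 × 30 + 28 − 2 = 266 (labels ;00/;01 skipped at this minute). Total = 143856 + 5396 + 266 = 149518.

149518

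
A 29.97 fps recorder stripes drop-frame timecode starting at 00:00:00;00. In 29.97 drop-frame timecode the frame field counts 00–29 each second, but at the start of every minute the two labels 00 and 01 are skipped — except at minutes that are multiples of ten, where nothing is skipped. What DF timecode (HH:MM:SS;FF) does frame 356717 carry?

03:18:22;15

Ten DF minutes hold 17982 frames, so frame 356717 lies in block 19 (frames 341658–359639) with 15059 frames into that block.
The block's first minute is 1800 frames and the rest 1798 each; 15059 frames reaches minute 8, so 19 × 18 + 8 × 2 = 358 labels have been skipped so far.
Adding those back, label number 356717 + 358 = 357075 at 30 labels/s is 11902 s + 15 f = 3 h 18 min 22 s frame 15, i.e. 03:18:22;15.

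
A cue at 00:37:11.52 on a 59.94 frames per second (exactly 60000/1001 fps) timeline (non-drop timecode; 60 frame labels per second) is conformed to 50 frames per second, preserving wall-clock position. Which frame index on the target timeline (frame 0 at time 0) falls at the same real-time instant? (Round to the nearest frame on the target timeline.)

frame 111705

Source frame index: (0×3600 + 37×60 + 11) × 60 + 52 = 133912.
Real time: 133912 / (60000/1001) = 16755739/7500 s.
Target frame: (16755739/7500) × (50) = 16755739/150 ≈ 111704.927 → 111705.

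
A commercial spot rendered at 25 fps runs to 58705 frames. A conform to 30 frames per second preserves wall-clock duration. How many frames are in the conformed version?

Target frames = source frames × (target rate / source rate) = 58705 × (30)/(25) = 58705 × 6/5 = 70446.

70446 frames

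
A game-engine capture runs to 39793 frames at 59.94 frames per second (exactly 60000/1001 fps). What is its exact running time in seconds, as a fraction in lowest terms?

Running time = 39793 ÷ (60000/1001) = 39793 × 1001/60000 = 39832793/60000 s.

39832793/60000 seconds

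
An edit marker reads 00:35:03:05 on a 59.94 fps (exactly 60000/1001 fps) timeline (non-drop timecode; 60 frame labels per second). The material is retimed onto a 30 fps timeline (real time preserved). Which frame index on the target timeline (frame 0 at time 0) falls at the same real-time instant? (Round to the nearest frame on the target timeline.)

Source frame index: (0×3600 + 35×60 + 3) × 60 + 5 = 126185.
Real time: 126185 / (60000/1001) = 25262237/12000 s.
Target frame: (25262237/12000) × (30) = 25262237/400 ≈ 63155.592 → 63156.

frame 63156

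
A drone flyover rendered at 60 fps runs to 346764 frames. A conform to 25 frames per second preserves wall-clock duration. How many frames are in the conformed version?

Target frames = source frames × (target rate / source rate) = 346764 × (25)/(60) = 346764 × 5/12 = 144485.

144485 frames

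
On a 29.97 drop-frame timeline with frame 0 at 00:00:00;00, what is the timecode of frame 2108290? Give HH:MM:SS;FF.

19:32:26;20

Each 10-minute DF block holds 10 × 60 × 30 − 9 × 2 = 17982 frames. 2108290 ÷ 17982 → 117 full blocks, remainder 4396.
Within the partial block the first minute is 1800 frames and each further minute 1798, so 2 further minute boundaries passed. Total skipped labels = 18 × 117 + 2 × 2 = 2110.
Non-drop label index = 2108290 + 2110 = 2110400; at 30 labels/s that is 19:32:26:20, i.e. DF 19:32:26;20.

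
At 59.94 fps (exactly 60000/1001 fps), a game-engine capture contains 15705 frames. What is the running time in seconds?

262.01175 seconds

Running time = 15705 / (60000/1001) = 262.01175 s.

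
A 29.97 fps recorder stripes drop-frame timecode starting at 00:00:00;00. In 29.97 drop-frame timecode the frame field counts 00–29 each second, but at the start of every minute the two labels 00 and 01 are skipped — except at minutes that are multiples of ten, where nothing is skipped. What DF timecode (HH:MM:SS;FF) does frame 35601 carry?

00:19:47;27

Ten DF minutes hold 17982 frames, so frame 35601 lies in block 1 (frames 17982–35963) with 17619 frames into that block.
The block's first minute is 1800 frames and the rest 1798 each; 17619 frames reaches minute 9, so 1 × 18 + 9 × 2 = 36 labels have been skipped so far.
Adding those back, label number 35601 + 36 = 35637 at 30 labels/s is 1187 s + 27 f = 0 h 19 min 47 s frame 27, i.e. 00:19:47;27.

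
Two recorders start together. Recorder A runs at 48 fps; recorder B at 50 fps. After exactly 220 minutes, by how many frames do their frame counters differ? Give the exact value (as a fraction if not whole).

26400 frames

220 min = 13200 s.
A emits 48 × 13200 = 633600 frames; B emits 50 × 13200 = 660000.
Difference = 26400 frames; B is ahead of A.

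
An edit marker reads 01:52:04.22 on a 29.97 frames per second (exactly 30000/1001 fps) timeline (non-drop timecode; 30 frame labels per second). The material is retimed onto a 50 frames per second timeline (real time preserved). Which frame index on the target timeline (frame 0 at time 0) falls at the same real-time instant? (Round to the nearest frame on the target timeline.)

frame 336573

Source frame index: (1×3600 + 52×60 + 4) × 30 + 22 = 201742.
Real time: 201742 / (30000/1001) = 100971871/15000 s.
Target frame: (100971871/15000) × (50) = 100971871/300 ≈ 336572.903 → 336573.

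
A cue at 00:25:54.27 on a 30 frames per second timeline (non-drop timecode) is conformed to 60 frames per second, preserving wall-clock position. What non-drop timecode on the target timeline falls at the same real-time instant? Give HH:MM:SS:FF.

Source frame index: (0×3600 + 25×60 + 54) × 30 + 27 = 46647.
Real time: 46647 / (30) = 15549/10 s.
Target frame: (15549/10) × (60) = 93294.
At 60 labels/s: frame 93294 → 00:25:54:54.

00:25:54:54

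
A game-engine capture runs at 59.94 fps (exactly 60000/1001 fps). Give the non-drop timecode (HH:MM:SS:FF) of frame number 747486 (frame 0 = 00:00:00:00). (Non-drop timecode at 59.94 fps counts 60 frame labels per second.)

747486 ÷ 60 = 12458 full seconds, remainder 6 frames.
12458 s = 3 h 27 min 38 s.
Timecode: 03:27:38:06.

03:27:38:06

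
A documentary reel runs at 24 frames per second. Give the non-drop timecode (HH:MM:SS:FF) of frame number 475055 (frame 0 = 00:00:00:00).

475055 ÷ 24 = 19793 full seconds, remainder 23 frames.
19793 s = 5 h 29 min 53 s.
Timecode: 05:29:53:23.

05:29:53:23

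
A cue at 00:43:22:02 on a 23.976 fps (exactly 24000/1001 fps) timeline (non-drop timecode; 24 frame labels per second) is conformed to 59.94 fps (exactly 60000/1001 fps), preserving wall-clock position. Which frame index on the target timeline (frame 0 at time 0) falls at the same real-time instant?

frame 156125

Source frame index: (0×3600 + 43×60 + 22) × 24 + 2 = 62450.
Real time: 62450 / (24000/1001) = 1250249/480 s.
Target frame: (1250249/480) × (60000/1001) = 156125.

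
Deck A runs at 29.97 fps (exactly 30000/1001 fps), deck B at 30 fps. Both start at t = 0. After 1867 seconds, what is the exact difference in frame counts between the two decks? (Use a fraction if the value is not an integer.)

A emits 30000/1001 × 1867 = 56010000/1001 frames; B emits 30 × 1867 = 56010.
Difference = 56010/1001 frames (≈ 55.9540); B is ahead of A.

56010/1001 frames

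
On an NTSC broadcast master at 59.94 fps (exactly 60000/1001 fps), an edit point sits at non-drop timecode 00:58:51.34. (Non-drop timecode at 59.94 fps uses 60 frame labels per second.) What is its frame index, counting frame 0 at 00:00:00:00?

Total seconds to the label: (0 × 3600 + 58 × 60 + 51) = 3531.
Frame index = 3531 × 60 + 34 = 211894.

211894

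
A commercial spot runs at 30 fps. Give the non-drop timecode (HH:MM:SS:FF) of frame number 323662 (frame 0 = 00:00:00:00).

02:59:48:22

323662 ÷ 30 = 10788 full seconds, remainder 22 frames.
10788 s = 2 h 59 min 48 s.
Timecode: 02:59:48:22.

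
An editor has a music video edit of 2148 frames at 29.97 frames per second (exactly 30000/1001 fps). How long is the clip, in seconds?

Running time = 2148 / (30000/1001) = 71.6716 s.

71.6716 seconds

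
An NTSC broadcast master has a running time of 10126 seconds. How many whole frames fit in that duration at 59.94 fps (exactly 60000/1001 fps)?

606953 frames

Frames = 10126 × 60000/1001 = 607560000/1001 ≈ 606953.0470.
Complete frames: 606953.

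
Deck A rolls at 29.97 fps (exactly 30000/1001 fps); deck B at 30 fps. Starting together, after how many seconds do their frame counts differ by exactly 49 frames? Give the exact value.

The gap grows by |30 − 30000/1001| = 30/1001 frames per second.
Time for a 49-frame gap: 49 ÷ (30/1001) = 49049/30 s.

49049/30 seconds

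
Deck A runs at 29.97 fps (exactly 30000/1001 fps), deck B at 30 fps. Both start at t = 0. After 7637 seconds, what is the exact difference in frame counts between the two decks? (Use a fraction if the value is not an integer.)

A emits 30000/1001 × 7637 = 32730000/143 frames; B emits 30 × 7637 = 229110.
Difference = 32730/143 frames (≈ 228.8811); B is ahead of A.

32730/143 frames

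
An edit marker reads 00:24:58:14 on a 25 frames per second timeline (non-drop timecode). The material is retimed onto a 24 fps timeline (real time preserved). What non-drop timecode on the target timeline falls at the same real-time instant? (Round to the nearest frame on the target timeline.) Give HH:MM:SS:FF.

Source frame index: (0×3600 + 24×60 + 58) × 25 + 14 = 37464.
Real time: 37464 / (25) = 37464/25 s.
Target frame: (37464/25) × (24) = 899136/25 ≈ 35965.440 → 35965.
At 24 labels/s: frame 35965 → 00:24:58:13.

00:24:58:13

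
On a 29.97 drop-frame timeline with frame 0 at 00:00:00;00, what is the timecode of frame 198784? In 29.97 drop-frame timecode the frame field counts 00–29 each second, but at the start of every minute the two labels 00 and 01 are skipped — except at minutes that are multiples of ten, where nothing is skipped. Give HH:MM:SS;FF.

01:50:32;22

Each 10-minute DF block holds 10 × 60 × 30 − 9 × 2 = 17982 frames. 198784 ÷ 17982 → 11 full blocks, remainder 982.
Within the partial block the first minute is 1800 frames and each further minute 1798, so 0 further minute boundaries passed. Total skipped labels = 18 × 11 + 2 × 0 = 198.
Non-drop label index = 198784 + 198 = 198982; at 30 labels/s that is 01:50:32:22, i.e. DF 01:50:32;22.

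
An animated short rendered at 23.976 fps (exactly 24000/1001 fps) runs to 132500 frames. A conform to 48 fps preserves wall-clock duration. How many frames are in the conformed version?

Target frames = source frames × (target rate / source rate) = 132500 × (48)/(24000/1001) = 132500 × 1001/500 = 265265.

265265 frames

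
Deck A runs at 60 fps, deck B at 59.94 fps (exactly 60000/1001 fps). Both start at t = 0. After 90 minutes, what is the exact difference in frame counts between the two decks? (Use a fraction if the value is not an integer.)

324000/1001 frames

90 min = 5400 s.
A emits 60 × 5400 = 324000 frames; B emits 60000/1001 × 5400 = 324000000/1001.
Difference = 324000/1001 frames (≈ 323.6763); B is behind A.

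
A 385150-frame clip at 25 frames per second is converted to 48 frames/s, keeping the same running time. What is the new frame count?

739488 frames

Target frames = source frames × (target rate / source rate) = 385150 × (48)/(25) = 385150 × 48/25 = 739488.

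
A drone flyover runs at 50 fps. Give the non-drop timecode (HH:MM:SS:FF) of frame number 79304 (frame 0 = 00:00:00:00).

79304 ÷ 50 = 1586 full seconds, remainder 4 frames.
1586 s = 0 h 26 min 26 s.
Timecode: 00:26:26:04.

00:26:26:04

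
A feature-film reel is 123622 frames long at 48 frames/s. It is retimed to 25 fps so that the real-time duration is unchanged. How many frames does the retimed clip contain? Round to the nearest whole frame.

Frames at target rate = 123622 × (25) / (48) = 1545275/24 ≈ 64386.458.
Nearest whole frame: 64386.

64386 frames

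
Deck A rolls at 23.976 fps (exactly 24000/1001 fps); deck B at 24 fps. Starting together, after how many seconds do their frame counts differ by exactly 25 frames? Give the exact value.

25025/24 seconds

The gap grows by |24 − 24000/1001| = 24/1001 frames per second.
Time for a 25-frame gap: 25 ÷ (24/1001) = 25025/24 s.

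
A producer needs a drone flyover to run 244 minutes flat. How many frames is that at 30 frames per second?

244 min = 14640 s.
Frames = 14640 × 30 = 439200.

439200 frames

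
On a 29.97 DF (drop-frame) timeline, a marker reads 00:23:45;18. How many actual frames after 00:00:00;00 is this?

As if non-drop at 30 labels/s: (0 × 3600 + 23 × 60 + 45) × 30 + 18 = 42768.
Minute boundaries passed: 23; those not divisible by 10: 23 − 2 = 21; dropped labels = 2 × 21 = 42.
Actual frame index = 42768 − 42 = 42726.

42726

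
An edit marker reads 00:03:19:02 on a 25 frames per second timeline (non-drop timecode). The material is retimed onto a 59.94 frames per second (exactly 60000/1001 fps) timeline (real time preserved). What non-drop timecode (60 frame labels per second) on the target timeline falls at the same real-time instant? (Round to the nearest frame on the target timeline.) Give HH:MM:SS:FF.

Source frame index: (0×3600 + 3×60 + 19) × 25 + 2 = 4977.
Real time: 4977 / (25) = 4977/25 s.
Target frame: (4977/25) × (60000/1001) = 1706400/143 ≈ 11932.867 → 11933.
At 60 labels/s: frame 11933 → 00:03:18:53.

00:03:18:53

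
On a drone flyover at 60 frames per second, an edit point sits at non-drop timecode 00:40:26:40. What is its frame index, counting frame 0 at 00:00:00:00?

145600

Total seconds to the label: (0 × 3600 + 40 × 60 + 26) = 2426.
Frame index = 2426 × 60 + 40 = 145600.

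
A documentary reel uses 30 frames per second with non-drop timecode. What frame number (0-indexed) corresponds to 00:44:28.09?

Total seconds to the label: (0 × 3600 + 44 × 60 + 28) = 2668.
Frame index = 2668 × 30 + 9 = 80049.

frame 80049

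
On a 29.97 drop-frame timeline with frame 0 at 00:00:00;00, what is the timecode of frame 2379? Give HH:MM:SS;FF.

Ten DF minutes hold 17982 frames, so frame 2379 lies in block 0 (frames 0–17981) with 2379 frames into that block.
The block's first minute is 1800 frames and the rest 1798 each; 2379 frames reaches minute 1, so 0 × 18 + 1 × 2 = 2 labels have been skipped so far.
Adding those back, label number 2379 + 2 = 2381 at 30 labels/s is 79 s + 11 f = 0 h 1 min 19 s frame 11, i.e. 00:01:19;11.

00:01:19;11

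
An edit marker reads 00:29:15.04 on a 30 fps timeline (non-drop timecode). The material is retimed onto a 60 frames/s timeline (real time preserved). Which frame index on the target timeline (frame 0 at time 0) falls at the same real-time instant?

Source frame index: (0×3600 + 29×60 + 15) × 30 + 4 = 52654.
Real time: 52654 / (30) = 26327/15 s.
Target frame: (26327/15) × (60) = 105308.

frame 105308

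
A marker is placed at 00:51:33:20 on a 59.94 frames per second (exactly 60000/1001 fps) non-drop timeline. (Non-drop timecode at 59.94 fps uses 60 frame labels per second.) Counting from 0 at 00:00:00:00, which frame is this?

Total seconds to the label: (0 × 3600 + 51 × 60 + 33) = 3093.
Frame index = 3093 × 60 + 20 = 185600.

185600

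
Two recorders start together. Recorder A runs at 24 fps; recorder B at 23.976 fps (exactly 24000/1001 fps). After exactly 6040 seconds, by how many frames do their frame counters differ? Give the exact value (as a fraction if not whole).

A emits 24 × 6040 = 144960 frames; B emits 24000/1001 × 6040 = 144960000/1001.
Difference = 144960/1001 frames (≈ 144.8152); B is behind A.

144960/1001 frames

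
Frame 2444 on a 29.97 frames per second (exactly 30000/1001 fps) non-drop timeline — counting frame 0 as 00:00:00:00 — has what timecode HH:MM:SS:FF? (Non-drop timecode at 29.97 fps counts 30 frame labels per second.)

2444 ÷ 30 = 81 full seconds, remainder 14 frames.
81 s = 0 h 1 min 21 s.
Timecode: 00:01:21:14.

00:01:21:14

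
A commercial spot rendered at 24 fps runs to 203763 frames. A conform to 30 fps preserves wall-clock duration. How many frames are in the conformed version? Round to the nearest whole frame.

254704 frames

Frames at target rate = 203763 × (30) / (24) = 1018815/4 ≈ 254703.750.
Nearest whole frame: 254704.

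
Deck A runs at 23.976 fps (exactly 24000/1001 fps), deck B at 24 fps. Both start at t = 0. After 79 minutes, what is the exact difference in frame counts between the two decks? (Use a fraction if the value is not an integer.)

113760/1001 frames

79 min = 4740 s.
A emits 24000/1001 × 4740 = 113760000/1001 frames; B emits 24 × 4740 = 113760.
Difference = 113760/1001 frames (≈ 113.6464); B is ahead of A.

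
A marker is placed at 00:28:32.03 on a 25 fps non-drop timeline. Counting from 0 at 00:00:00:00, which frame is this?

Total seconds to the label: (0 × 3600 + 28 × 60 + 32) = 1712.
Frame index = 1712 × 25 + 3 = 42803.

42803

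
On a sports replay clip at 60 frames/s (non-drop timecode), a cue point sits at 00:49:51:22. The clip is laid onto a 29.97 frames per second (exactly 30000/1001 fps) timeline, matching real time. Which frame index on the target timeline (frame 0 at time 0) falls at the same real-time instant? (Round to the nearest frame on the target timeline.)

frame 89651

Source frame index: (0×3600 + 49×60 + 51) × 60 + 22 = 179482.
Real time: 179482 / (60) = 89741/30 s.
Target frame: (89741/30) × (30000/1001) = 89741000/1001 ≈ 89651.349 → 89651.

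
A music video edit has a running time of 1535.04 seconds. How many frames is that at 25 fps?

38376 frames

Frames = 1535.04 × 25 = 38376.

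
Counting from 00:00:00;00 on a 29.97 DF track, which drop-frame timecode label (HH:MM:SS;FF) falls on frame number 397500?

Each 10-minute DF block holds 10 × 60 × 30 − 9 × 2 = 17982 frames. 397500 ÷ 17982 → 22 full blocks, remainder 1896.
Within the partial block the first minute is 1800 frames and each further minute 1798, so 1 further minute boundary passed. Total skipped labels = 18 × 22 + 2 × 1 = 398.
Non-drop label index = 397500 + 398 = 397898; at 30 labels/s that is 03:41:03:08, i.e. DF 03:41:03;08.

03:41:03;08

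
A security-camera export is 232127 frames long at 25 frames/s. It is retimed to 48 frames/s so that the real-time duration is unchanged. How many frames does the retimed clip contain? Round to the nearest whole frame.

445684 frames

Frames at target rate = 232127 × (48) / (25) = 11142096/25 ≈ 445683.840.
Nearest whole frame: 445684.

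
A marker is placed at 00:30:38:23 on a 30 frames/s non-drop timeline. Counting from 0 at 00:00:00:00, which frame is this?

frame 55163

Total seconds to the label: (0 × 3600 + 30 × 60 + 38) = 1838.
Frame index = 1838 × 30 + 23 = 55163.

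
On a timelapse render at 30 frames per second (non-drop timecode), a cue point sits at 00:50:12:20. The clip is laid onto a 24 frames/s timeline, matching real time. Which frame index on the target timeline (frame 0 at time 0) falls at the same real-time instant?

frame 72304

Source frame index: (0×3600 + 50×60 + 12) × 30 + 20 = 90380.
Real time: 90380 / (30) = 9038/3 s.
Target frame: (9038/3) × (24) = 72304.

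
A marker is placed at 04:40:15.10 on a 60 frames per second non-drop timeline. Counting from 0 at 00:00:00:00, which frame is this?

Total seconds to the label: (4 × 3600 + 40 × 60 + 15) = 16815.
Frame index = 16815 × 60 + 10 = 1008910.

1008910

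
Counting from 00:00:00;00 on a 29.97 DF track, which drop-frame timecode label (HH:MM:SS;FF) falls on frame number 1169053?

10:50:07;13

Ten DF minutes hold 17982 frames, so frame 1169053 lies in block 65 (frames 1168830–1186811) with 223 frames into that block.
The block's first minute is 1800 frames and the rest 1798 each; 223 frames reaches minute 0, so 65 × 18 + 0 × 2 = 1170 labels have been skipped so far.
Adding those back, label number 1169053 + 1170 = 1170223 at 30 labels/s is 39007 s + 13 f = 10 h 50 min 7 s frame 13, i.e. 10:50:07;13.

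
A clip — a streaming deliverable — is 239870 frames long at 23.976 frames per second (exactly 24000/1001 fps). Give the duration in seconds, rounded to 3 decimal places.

10004.578 seconds

Running time = 239870 × 1001/24000 = 24010987/2400 s ≈ 10004.578 s.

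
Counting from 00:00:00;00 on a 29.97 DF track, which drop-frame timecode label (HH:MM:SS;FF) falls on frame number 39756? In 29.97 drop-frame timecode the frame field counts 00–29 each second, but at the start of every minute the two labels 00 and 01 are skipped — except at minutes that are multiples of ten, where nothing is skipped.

Each 10-minute DF block holds 10 × 60 × 30 − 9 × 2 = 17982 frames. 39756 ÷ 17982 → 2 full blocks, remainder 3792.
Within the partial block the first minute is 1800 frames and each further minute 1798, so 2 further minute boundaries passed. Total skipped labels = 18 × 2 + 2 × 2 = 40.
Non-drop label index = 39756 + 40 = 39796; at 30 labels/s that is 00:22:06:16, i.e. DF 00:22:06;16.

00:22:06;16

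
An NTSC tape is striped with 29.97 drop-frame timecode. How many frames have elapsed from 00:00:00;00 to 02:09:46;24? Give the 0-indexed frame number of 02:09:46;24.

Complete 10-minute blocks: 12, each 17982 frames → 215784.
Remaining 9 whole minutes in the current block: 1800 + 8 × 1798 = 16184 frames.
Within the current minute: 46 × 30 + 24 − 2 = 1402 (labels ;00/;01 skipped at this minute). Total = 215784 + 16184 + 1402 = 233370.

233370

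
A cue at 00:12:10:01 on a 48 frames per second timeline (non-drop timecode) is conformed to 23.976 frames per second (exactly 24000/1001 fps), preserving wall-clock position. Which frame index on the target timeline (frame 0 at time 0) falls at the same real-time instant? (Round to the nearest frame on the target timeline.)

Source frame index: (0×3600 + 12×60 + 10) × 48 + 1 = 35041.
Real time: 35041 / (48) = 35041/48 s.
Target frame: (35041/48) × (24000/1001) = 17520500/1001 ≈ 17502.997 → 17503.

frame 17503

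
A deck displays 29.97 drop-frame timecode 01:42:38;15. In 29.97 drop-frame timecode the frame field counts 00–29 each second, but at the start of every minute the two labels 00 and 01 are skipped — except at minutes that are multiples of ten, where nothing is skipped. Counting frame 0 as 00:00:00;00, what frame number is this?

As if non-drop at 30 labels/s: (1 × 3600 + 42 × 60 + 38) × 30 + 15 = 184755.
Minute boundaries passed: 102; those not divisible by 10: 102 − 10 = 92; dropped labels = 2 × 92 = 184.
Actual frame index = 184755 − 184 = 184571.

184571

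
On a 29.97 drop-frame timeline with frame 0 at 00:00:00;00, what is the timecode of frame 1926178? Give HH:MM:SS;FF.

17:51:10;06

Each 10-minute DF block holds 10 × 60 × 30 − 9 × 2 = 17982 frames. 1926178 ÷ 17982 → 107 full blocks, remainder 2104.
Within the partial block the first minute is 1800 frames and each further minute 1798, so 1 further minute boundary passed. Total skipped labels = 18 × 107 + 2 × 1 = 1928.
Non-drop label index = 1926178 + 1928 = 1928106; at 30 labels/s that is 17:51:10:06, i.e. DF 17:51:10;06.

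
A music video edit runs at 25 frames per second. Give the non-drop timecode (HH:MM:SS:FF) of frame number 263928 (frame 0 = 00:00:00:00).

02:55:57:03

263928 ÷ 25 = 10557 full seconds, remainder 3 frames.
10557 s = 2 h 55 min 57 s.
Timecode: 02:55:57:03.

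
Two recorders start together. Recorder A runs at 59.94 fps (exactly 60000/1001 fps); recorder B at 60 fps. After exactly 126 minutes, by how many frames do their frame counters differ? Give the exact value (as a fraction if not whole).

64800/143 frames

126 min = 7560 s.
A emits 60000/1001 × 7560 = 64800000/143 frames; B emits 60 × 7560 = 453600.
Difference = 64800/143 frames (≈ 453.1469); B is ahead of A.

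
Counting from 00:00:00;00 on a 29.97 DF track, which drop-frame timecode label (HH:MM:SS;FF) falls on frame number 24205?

00:13:27;19

Ten DF minutes hold 17982 frames, so frame 24205 lies in block 1 (frames 17982–35963) with 6223 frames into that block.
The block's first minute is 1800 frames and the rest 1798 each; 6223 frames reaches minute 3, so 1 × 18 + 3 × 2 = 24 labels have been skipped so far.
Adding those back, label number 24205 + 24 = 24229 at 30 labels/s is 807 s + 19 f = 0 h 13 min 27 s frame 19, i.e. 00:13:27;19.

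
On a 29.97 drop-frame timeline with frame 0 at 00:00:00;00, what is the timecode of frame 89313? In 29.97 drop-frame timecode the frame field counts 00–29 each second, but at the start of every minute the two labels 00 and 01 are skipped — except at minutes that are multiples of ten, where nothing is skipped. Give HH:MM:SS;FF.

Each 10-minute DF block holds 10 × 60 × 30 − 9 × 2 = 17982 frames. 89313 ÷ 17982 → 4 full blocks, remainder 17385.
Within the partial block the first minute is 1800 frames and each further minute 1798, so 9 further minute boundaries passed. Total skipped labels = 18 × 4 + 2 × 9 = 90.
Non-drop label index = 89313 + 90 = 89403; at 30 labels/s that is 00:49:40:03, i.e. DF 00:49:40;03.

00:49:40;03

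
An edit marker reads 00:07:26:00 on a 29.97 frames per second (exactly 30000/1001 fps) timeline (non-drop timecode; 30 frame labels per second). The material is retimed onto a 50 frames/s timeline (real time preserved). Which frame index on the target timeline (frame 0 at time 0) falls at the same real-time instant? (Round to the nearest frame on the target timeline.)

Source frame index: (0×3600 + 7×60 + 26) × 30 + 0 = 13380.
Real time: 13380 / (30000/1001) = 223223/500 s.
Target frame: (223223/500) × (50) = 223223/10 ≈ 22322.300 → 22322.

frame 22322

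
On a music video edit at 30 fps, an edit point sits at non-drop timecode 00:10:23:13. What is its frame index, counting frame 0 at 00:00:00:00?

Total seconds to the label: (0 × 3600 + 10 × 60 + 23) = 623.
Frame index = 623 × 30 + 13 = 18703.

18703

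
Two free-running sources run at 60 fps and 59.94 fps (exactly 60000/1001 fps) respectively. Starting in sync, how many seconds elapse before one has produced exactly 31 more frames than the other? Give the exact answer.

The gap grows by |60000/1001 − 60| = 60/1001 frames per second.
Time for a 31-frame gap: 31 ÷ (60/1001) = 31031/60 s.

31031/60 seconds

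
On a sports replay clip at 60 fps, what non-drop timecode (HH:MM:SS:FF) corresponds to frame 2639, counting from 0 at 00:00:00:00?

00:00:43:59

2639 ÷ 60 = 43 full seconds, remainder 59 frames.
43 s = 0 h 0 min 43 s.
Timecode: 00:00:43:59.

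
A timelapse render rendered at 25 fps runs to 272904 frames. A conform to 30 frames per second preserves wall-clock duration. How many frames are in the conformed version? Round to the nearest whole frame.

Frames at target rate = 272904 × (30) / (25) = 1637424/5 ≈ 327484.800.
Nearest whole frame: 327485.

327485 frames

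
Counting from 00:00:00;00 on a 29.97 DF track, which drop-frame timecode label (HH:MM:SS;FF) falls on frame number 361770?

Ten DF minutes hold 17982 frames, so frame 361770 lies in block 20 (frames 359640–377621) with 2130 frames into that block.
The block's first minute is 1800 frames and the rest 1798 each; 2130 frames reaches minute 1, so 20 × 18 + 1 × 2 = 362 labels have been skipped so far.
Adding those back, label number 361770 + 362 = 362132 at 30 labels/s is 12071 s + 2 f = 3 h 21 min 11 s frame 2, i.e. 03:21:11;02.

03:21:11;02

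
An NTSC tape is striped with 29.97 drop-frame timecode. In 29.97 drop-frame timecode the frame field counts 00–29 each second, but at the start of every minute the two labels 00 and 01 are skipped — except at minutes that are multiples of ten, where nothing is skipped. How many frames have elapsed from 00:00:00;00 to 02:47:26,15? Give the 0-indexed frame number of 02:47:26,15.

As if non-drop at 30 labels/s: (2 × 3600 + 47 × 60 + 26) × 30 + 15 = 301395.
Minute boundaries passed: 167; those not divisible by 10: 167 − 16 = 151; dropped labels = 2 × 151 = 302.
Actual frame index = 301395 − 302 = 301093.

301093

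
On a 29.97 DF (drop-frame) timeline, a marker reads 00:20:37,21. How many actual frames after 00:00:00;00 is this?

Complete 10-minute blocks: 2, each 17982 frames → 35964.
Remaining 0 whole minutes in the current block: 0 frames.
Within the current minute: 37 × 30 + 21 = 1131. Total = 35964 + 0 + 1131 = 37095.

37095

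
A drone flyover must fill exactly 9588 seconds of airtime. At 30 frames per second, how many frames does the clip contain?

287640 frames

Frames = 9588 × 30 = 287640.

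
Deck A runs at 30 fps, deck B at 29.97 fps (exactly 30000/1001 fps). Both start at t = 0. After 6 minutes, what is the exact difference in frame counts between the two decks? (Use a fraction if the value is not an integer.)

10800/1001 frames

6 min = 360 s.
A emits 30 × 360 = 10800 frames; B emits 30000/1001 × 360 = 10800000/1001.
Difference = 10800/1001 frames (≈ 10.7892); B is behind A.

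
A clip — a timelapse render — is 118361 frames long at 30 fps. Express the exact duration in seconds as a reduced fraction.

Running time = 118361 ÷ (30) = 118361 × 1/30 = 118361/30 s.

118361/30 seconds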